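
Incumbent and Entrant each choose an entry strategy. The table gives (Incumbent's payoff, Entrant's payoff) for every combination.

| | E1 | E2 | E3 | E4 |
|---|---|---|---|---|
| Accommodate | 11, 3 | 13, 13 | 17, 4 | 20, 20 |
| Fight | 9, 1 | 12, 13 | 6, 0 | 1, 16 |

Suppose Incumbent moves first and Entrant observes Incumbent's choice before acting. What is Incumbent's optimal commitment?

Accommodate

Entrant best-responds to each possible Incumbent move:
- Accommodate → Entrant plays E4 (best of 3, 13, 4, 20); Incumbent gets 20.
- Fight → Entrant plays E4 (best of 1, 13, 0, 16); Incumbent gets 1.
Incumbent's induced payoffs are 20, 1, so Incumbent commits to Accommodate. Subgame-perfect outcome: (Accommodate, E4) with payoffs (20, 20).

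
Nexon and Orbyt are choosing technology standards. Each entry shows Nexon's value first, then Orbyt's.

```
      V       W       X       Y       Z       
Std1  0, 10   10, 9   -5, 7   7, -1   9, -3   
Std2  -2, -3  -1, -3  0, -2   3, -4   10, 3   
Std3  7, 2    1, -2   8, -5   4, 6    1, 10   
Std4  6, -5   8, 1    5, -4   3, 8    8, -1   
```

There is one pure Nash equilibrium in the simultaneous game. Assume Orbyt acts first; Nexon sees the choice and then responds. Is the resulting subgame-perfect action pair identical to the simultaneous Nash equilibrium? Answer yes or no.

Backward induction with Orbyt moving first.
- V: Nexon compares 0, -2, 7, 6 and picks Std3; Orbyt would get 2.
- W: Nexon compares 10, -1, 1, 8 and picks Std1; Orbyt would get 9.
- X: Nexon compares -5, 0, 8, 5 and picks Std3; Orbyt would get -5.
- Y: Nexon compares 7, 3, 4, 3 and picks Std1; Orbyt would get -1.
- Z: Nexon compares 9, 10, 1, 8 and picks Std2; Orbyt would get 3.
Orbyt's induced payoffs are 2, 9, -5, -1, 3, so Orbyt commits to W. Subgame-perfect outcome: (Std1, W) with payoffs (10, 9).
Under simultaneous play:
Nexon's best replies: V→Std3; W→Std1; X→Std3; Y→Std1; Z→Std2.
Orbyt's best replies: Std1→V; Std2→Z; Std3→Z; Std4→Y.
The unique mutual best reply is (Std2, Z), giving (10, 3).
Sequential outcome (Std1, W) differs from the Nash profile (Std2, Z).

no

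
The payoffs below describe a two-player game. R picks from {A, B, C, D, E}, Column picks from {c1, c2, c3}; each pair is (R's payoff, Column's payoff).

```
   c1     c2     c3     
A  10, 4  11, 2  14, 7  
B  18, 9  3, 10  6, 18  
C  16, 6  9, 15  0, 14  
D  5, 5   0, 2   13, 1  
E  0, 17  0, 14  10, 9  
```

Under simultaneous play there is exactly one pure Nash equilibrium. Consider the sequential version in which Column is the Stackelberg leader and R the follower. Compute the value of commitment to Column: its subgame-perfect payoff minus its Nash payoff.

2

Work backward from R's decision.
- c1: BR = B, leader payoff 9.
- c2: BR = A, leader payoff 2.
- c3: BR = A, leader payoff 7.
Among 9, 2, 7, the best is 9 at c1. Subgame-perfect outcome: (B, c1) with payoffs (18, 9).
For the simultaneous game, intersect best replies.
R's best replies: c1→B; c2→A; c3→A.
Column's best replies: A→c3; B→c3; C→c2; D→c1; E→c1.
The unique mutual best reply is (A, c3), giving (14, 7).
Column's commitment gain: 9 − 7 = 2.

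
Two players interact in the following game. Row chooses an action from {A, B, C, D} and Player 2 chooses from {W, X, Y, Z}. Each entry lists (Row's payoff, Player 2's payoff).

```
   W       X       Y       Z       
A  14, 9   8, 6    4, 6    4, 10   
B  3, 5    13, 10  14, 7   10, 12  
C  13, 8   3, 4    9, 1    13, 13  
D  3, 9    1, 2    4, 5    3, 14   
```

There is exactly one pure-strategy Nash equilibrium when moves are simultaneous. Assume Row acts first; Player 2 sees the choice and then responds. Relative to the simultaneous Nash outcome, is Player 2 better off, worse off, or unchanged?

Backward induction with Row moving first.
- A → Player 2 plays Z (best of 9, 6, 6, 10); Row gets 4.
- B → Player 2 plays Z (best of 5, 10, 7, 12); Row gets 10.
- C → Player 2 plays Z (best of 8, 4, 1, 13); Row gets 13.
- D → Player 2 plays Z (best of 9, 2, 5, 14); Row gets 3.
Maximizing over 4, 10, 13, 3, Row chooses C. Subgame-perfect outcome: (C, Z) with payoffs (13, 13).
For the simultaneous game, intersect best replies.
Row's best replies: W→A; X→B; Y→B; Z→C.
Player 2's best replies: A→Z; B→Z; C→Z; D→Z.
The unique mutual best reply is (C, Z), giving (13, 13).
Player 2 earns 13 sequentially versus 13 at the Nash outcome: unchanged.

unchanged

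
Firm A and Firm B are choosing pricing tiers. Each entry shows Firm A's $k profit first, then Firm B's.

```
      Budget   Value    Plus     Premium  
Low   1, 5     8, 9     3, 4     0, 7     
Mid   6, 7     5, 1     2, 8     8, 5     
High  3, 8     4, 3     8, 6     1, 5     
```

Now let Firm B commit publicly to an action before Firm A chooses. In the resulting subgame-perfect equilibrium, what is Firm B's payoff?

9

Solve by backward induction (Firm B leads).
- Budget: BR = Mid, leader payoff 7.
- Value: BR = Low, leader payoff 9.
- Plus: BR = High, leader payoff 6.
- Premium: BR = Mid, leader payoff 5.
Maximizing over 7, 9, 6, 5, Firm B chooses Value. Subgame-perfect outcome: (Low, Value) with payoffs (8, 9).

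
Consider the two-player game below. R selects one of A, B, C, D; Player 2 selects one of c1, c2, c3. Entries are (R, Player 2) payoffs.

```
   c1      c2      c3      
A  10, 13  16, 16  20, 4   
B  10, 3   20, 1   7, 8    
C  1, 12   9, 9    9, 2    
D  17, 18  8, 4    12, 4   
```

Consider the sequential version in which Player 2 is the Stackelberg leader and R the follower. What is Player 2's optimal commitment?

c1

R best-responds to each possible Player 2 move:
- c1: R compares 10, 10, 1, 17 and picks D; Player 2 would get 18.
- c2: R compares 16, 20, 9, 8 and picks B; Player 2 would get 1.
- c3: R compares 20, 7, 9, 12 and picks A; Player 2 would get 4.
Player 2's induced payoffs are 18, 1, 4, so Player 2 commits to c1. Subgame-perfect outcome: (D, c1) with payoffs (17, 18).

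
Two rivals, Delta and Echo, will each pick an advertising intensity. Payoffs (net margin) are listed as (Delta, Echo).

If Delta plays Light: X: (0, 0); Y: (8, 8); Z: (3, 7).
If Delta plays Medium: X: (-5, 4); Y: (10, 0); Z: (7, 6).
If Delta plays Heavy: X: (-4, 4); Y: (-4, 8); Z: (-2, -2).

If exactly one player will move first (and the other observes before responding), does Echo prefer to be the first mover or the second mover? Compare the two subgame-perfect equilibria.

If Delta leads: Echo's best replies are Light→Y, Medium→Z, Heavy→Y; Delta's induced payoffs 8, 7, -4; outcome (Light, Y), payoffs (8, 8).
If Echo leads: Delta's best replies are X→Light, Y→Medium, Z→Medium; Echo's induced payoffs 0, 0, 6; outcome (Medium, Z), payoffs (7, 6).
Echo gets 6 moving first and 8 moving second, so Echo prefers to move second.

second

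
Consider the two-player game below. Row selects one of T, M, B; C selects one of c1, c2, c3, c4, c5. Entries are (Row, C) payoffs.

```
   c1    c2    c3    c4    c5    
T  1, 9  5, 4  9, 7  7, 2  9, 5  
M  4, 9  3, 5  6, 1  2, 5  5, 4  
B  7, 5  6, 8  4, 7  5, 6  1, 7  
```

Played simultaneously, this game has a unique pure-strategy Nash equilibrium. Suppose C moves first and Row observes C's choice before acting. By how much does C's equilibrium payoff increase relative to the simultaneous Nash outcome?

0

Work backward from Row's decision.
- c1: BR = B, leader payoff 5.
- c2: BR = B, leader payoff 8.
- c3: BR = T, leader payoff 7.
- c4: BR = T, leader payoff 2.
- c5: BR = T, leader payoff 5.
Maximizing over 5, 8, 7, 2, 5, C chooses c2. Subgame-perfect outcome: (B, c2) with payoffs (6, 8).
For the simultaneous game, intersect best replies.
Row's best replies: c1→B; c2→B; c3→T; c4→T; c5→T.
C's best replies: T→c1; M→c1; B→c2.
Only (B, c2) has each player best-responding; Nash payoffs (6, 8).
C's commitment gain: 8 − 8 = 0.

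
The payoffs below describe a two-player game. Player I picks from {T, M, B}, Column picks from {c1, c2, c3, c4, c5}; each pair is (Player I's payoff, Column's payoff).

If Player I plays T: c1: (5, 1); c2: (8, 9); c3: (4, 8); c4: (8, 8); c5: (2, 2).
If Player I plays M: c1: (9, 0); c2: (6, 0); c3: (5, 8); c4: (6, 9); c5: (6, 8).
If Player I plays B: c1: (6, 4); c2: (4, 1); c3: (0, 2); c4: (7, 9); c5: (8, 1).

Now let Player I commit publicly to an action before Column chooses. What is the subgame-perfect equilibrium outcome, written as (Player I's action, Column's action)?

(T, c2)

Solve by backward induction (Player I leads).
- T: BR = c2, leader payoff 8.
- M: BR = c4, leader payoff 6.
- B: BR = c4, leader payoff 7.
Player I's induced payoffs are 8, 6, 7, so Player I commits to T. Subgame-perfect outcome: (T, c2) with payoffs (8, 9).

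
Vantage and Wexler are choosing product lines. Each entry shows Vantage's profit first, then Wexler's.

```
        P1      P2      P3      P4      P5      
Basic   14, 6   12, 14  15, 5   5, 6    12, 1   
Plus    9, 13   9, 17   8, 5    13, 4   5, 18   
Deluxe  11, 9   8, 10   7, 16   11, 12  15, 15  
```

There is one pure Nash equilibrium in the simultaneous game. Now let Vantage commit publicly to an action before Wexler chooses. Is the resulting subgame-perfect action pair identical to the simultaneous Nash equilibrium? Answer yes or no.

Wexler best-responds to each possible Vantage move:
- Basic → Wexler plays P2 (best of 6, 14, 5, 6, 1); Vantage gets 12.
- Plus → Wexler plays P5 (best of 13, 17, 5, 4, 18); Vantage gets 5.
- Deluxe → Wexler plays P3 (best of 9, 10, 16, 12, 15); Vantage gets 7.
Among 12, 5, 7, the best is 12 at Basic. Subgame-perfect outcome: (Basic, P2) with payoffs (12, 14).
Now find the simultaneous Nash equilibrium.
Vantage's best replies: P1→Basic; P2→Basic; P3→Basic; P4→Plus; P5→Deluxe.
Wexler's best replies: Basic→P2; Plus→P5; Deluxe→P3.
Only (Basic, P2) has each player best-responding; Nash payoffs (12, 14).
Sequential outcome (Basic, P2) coincides with the Nash profile (Basic, P2).

yes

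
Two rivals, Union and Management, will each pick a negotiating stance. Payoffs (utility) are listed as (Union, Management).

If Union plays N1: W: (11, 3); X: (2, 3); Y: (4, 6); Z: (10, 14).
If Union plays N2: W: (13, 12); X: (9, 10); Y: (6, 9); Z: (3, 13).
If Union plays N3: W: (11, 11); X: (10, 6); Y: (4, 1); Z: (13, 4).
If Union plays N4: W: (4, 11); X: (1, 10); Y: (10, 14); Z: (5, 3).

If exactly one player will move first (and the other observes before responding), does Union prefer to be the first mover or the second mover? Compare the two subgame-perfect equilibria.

first

If Union leads: Management's best replies are N1→Z, N2→Z, N3→W, N4→Y; Union's induced payoffs 10, 3, 11, 10; outcome (N3, W), payoffs (11, 11).
If Management leads: Union's best replies are W→N2, X→N3, Y→N4, Z→N3; Management's induced payoffs 12, 6, 14, 4; outcome (N4, Y), payoffs (10, 14).
Union gets 11 moving first and 10 moving second, so Union prefers to move first.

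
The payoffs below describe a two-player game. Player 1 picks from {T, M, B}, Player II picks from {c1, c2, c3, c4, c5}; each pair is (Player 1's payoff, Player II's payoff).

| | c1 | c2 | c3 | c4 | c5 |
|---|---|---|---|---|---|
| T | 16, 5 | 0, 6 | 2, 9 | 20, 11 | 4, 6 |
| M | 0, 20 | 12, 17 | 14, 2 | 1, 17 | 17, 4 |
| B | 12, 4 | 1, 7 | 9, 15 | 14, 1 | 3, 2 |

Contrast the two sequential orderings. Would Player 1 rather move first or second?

first

If Player 1 leads: Player II's best replies are T→c4, M→c1, B→c3; Player 1's induced payoffs 20, 0, 9; outcome (T, c4), payoffs (20, 11).
If Player II leads: Player 1's best replies are c1→T, c2→M, c3→M, c4→T, c5→M; Player II's induced payoffs 5, 17, 2, 11, 4; outcome (M, c2), payoffs (12, 17).
Player 1 gets 20 moving first and 12 moving second, so Player 1 prefers to move first.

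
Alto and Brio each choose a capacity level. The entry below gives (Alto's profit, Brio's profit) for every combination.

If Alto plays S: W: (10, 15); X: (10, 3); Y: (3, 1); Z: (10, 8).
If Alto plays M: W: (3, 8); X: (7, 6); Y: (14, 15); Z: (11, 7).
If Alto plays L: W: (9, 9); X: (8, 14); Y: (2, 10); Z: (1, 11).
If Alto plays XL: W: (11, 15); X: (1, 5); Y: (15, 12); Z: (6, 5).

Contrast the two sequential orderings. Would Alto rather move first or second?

If Alto leads: Brio's best replies are S→W, M→Y, L→X, XL→W; Alto's induced payoffs 10, 14, 8, 11; outcome (M, Y), payoffs (14, 15).
If Brio leads: Alto's best replies are W→XL, X→S, Y→XL, Z→M; Brio's induced payoffs 15, 3, 12, 7; outcome (XL, W), payoffs (11, 15).
Alto gets 14 moving first and 11 moving second, so Alto prefers to move first.

first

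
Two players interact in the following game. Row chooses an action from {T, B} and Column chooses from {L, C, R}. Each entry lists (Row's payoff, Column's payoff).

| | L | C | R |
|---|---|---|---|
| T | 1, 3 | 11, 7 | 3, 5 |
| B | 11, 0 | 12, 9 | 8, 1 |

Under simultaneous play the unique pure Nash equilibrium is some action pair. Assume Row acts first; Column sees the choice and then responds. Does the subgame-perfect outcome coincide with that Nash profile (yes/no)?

Column best-responds to each possible Row move:
- T: BR = C, leader payoff 11.
- B: BR = C, leader payoff 12.
Among 11, 12, the best is 12 at B. Subgame-perfect outcome: (B, C) with payoffs (12, 9).
For the simultaneous game, intersect best replies.
Row's best replies: L→B; C→B; R→B.
Column's best replies: T→C; B→C.
The unique mutual best reply is (B, C), giving (12, 9).
Sequential outcome (B, C) coincides with the Nash profile (B, C).

yes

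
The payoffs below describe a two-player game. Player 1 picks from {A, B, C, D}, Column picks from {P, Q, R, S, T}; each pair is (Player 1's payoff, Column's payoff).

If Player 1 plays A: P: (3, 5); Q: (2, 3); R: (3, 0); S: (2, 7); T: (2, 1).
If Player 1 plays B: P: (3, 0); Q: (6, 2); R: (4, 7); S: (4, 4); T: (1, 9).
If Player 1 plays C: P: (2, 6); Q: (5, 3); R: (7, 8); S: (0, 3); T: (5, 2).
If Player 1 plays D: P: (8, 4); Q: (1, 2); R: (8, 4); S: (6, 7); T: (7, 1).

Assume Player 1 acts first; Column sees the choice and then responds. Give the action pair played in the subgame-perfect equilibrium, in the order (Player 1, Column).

Work backward from Column's decision.
- A → Column plays S (best of 5, 3, 0, 7, 1); Player 1 gets 2.
- B → Column plays T (best of 0, 2, 7, 4, 9); Player 1 gets 1.
- C → Column plays R (best of 6, 3, 8, 3, 2); Player 1 gets 7.
- D → Column plays S (best of 4, 2, 4, 7, 1); Player 1 gets 6.
Maximizing over 2, 1, 7, 6, Player 1 chooses C. Subgame-perfect outcome: (C, R) with payoffs (7, 8).

(C, R)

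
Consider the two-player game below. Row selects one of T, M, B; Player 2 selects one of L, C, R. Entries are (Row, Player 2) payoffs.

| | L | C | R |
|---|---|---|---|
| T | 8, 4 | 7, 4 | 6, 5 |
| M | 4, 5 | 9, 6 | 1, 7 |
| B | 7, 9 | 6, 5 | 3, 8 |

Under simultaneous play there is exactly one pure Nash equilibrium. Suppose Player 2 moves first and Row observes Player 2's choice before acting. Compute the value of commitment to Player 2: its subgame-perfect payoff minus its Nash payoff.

1

Solve by backward induction (Player 2 leads).
- L: Row compares 8, 4, 7 and picks T; Player 2 would get 4.
- C: Row compares 7, 9, 6 and picks M; Player 2 would get 6.
- R: Row compares 6, 1, 3 and picks T; Player 2 would get 5.
Maximizing over 4, 6, 5, Player 2 chooses C. Subgame-perfect outcome: (M, C) with payoffs (9, 6).
Under simultaneous play:
Row's best replies: L→T; C→M; R→T.
Player 2's best replies: T→R; M→R; B→L.
The unique mutual best reply is (T, R), giving (6, 5).
Player 2's commitment gain: 6 − 5 = 1.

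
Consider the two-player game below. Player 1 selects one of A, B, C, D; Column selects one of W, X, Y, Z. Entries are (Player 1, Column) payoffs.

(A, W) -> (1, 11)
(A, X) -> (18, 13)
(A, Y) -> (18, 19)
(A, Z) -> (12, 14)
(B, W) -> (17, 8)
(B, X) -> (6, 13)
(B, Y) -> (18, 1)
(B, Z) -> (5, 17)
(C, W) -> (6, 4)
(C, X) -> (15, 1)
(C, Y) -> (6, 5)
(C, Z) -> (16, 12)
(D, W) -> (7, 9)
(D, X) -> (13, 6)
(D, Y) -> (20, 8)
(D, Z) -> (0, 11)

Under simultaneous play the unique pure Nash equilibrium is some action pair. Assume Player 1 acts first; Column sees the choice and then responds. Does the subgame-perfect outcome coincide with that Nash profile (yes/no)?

no

Solve by backward induction (Player 1 leads).
- A → Column plays Y (best of 11, 13, 19, 14); Player 1 gets 18.
- B → Column plays Z (best of 8, 13, 1, 17); Player 1 gets 5.
- C → Column plays Z (best of 4, 1, 5, 12); Player 1 gets 16.
- D → Column plays Z (best of 9, 6, 8, 11); Player 1 gets 0.
Player 1's induced payoffs are 18, 5, 16, 0, so Player 1 commits to A. Subgame-perfect outcome: (A, Y) with payoffs (18, 19).
Under simultaneous play:
Player 1's best replies: W→B; X→A; Y→D; Z→C.
Column's best replies: A→Y; B→Z; C→Z; D→Z.
Only (C, Z) has each player best-responding; Nash payoffs (16, 12).
Sequential outcome (A, Y) differs from the Nash profile (C, Z).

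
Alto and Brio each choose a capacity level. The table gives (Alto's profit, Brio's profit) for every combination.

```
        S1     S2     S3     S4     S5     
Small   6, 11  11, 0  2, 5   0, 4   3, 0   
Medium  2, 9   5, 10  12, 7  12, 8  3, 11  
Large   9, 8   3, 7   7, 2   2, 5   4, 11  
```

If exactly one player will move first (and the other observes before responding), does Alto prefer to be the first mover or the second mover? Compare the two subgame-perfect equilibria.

If Alto leads: Brio's best replies are Small→S1, Medium→S5, Large→S5; Alto's induced payoffs 6, 3, 4; outcome (Small, S1), payoffs (6, 11).
If Brio leads: Alto's best replies are S1→Large, S2→Small, S3→Medium, S4→Medium, S5→Large; Brio's induced payoffs 8, 0, 7, 8, 11; outcome (Large, S5), payoffs (4, 11).
Alto gets 6 moving first and 4 moving second, so Alto prefers to move first.

first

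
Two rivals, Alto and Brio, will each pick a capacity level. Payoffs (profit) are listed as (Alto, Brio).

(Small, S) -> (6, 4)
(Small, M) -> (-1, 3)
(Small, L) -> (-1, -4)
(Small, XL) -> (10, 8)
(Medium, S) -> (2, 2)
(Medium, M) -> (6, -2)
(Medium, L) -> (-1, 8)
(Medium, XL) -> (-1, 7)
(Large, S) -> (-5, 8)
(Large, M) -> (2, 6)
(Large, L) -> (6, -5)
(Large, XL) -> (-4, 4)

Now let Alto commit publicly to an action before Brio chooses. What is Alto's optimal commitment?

Small

Work backward from Brio's decision.
- Small → Brio plays XL (best of 4, 3, -4, 8); Alto gets 10.
- Medium → Brio plays L (best of 2, -2, 8, 7); Alto gets -1.
- Large → Brio plays S (best of 8, 6, -5, 4); Alto gets -5.
Alto's induced payoffs are 10, -1, -5, so Alto commits to Small. Subgame-perfect outcome: (Small, XL) with payoffs (10, 8).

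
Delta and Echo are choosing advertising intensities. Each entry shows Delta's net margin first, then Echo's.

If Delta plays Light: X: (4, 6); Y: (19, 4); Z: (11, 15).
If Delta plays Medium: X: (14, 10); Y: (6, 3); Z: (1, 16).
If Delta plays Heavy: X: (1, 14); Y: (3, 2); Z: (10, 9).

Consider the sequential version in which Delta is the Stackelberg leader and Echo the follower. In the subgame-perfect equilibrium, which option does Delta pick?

Echo best-responds to each possible Delta move:
- Light: Echo compares 6, 4, 15 and picks Z; Delta would get 11.
- Medium: Echo compares 10, 3, 16 and picks Z; Delta would get 1.
- Heavy: Echo compares 14, 2, 9 and picks X; Delta would get 1.
Delta's induced payoffs are 11, 1, 1, so Delta commits to Light. Subgame-perfect outcome: (Light, Z) with payoffs (11, 15).

Light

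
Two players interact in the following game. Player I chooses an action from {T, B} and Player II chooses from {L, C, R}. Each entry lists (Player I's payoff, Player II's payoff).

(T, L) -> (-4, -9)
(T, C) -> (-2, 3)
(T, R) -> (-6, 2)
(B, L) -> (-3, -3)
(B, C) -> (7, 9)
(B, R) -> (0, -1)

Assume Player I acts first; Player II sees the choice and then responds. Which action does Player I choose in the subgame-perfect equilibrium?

B

Player II best-responds to each possible Player I move:
- T: Player II compares -9, 3, 2 and picks C; Player I would get -2.
- B: Player II compares -3, 9, -1 and picks C; Player I would get 7.
Player I's induced payoffs are -2, 7, so Player I commits to B. Subgame-perfect outcome: (B, C) with payoffs (7, 9).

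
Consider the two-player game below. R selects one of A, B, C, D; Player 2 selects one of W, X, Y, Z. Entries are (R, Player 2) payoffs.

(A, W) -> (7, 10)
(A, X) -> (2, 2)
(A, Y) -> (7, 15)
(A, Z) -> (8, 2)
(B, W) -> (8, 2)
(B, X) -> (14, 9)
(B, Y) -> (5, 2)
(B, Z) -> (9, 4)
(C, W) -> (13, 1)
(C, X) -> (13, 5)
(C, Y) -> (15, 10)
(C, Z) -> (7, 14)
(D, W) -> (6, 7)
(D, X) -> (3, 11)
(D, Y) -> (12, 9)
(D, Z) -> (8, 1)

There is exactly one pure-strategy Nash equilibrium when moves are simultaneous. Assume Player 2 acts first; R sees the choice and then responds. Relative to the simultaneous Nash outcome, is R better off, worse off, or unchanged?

R best-responds to each possible Player 2 move:
- W: R compares 7, 8, 13, 6 and picks C; Player 2 would get 1.
- X: R compares 2, 14, 13, 3 and picks B; Player 2 would get 9.
- Y: R compares 7, 5, 15, 12 and picks C; Player 2 would get 10.
- Z: R compares 8, 9, 7, 8 and picks B; Player 2 would get 4.
Player 2's induced payoffs are 1, 9, 10, 4, so Player 2 commits to Y. Subgame-perfect outcome: (C, Y) with payoffs (15, 10).
Now find the simultaneous Nash equilibrium.
R's best replies: W→C; X→B; Y→C; Z→B.
Player 2's best replies: A→Y; B→X; C→Z; D→X.
Only (B, X) has each player best-responding; Nash payoffs (14, 9).
R earns 15 sequentially versus 14 at the Nash outcome: better off.

better off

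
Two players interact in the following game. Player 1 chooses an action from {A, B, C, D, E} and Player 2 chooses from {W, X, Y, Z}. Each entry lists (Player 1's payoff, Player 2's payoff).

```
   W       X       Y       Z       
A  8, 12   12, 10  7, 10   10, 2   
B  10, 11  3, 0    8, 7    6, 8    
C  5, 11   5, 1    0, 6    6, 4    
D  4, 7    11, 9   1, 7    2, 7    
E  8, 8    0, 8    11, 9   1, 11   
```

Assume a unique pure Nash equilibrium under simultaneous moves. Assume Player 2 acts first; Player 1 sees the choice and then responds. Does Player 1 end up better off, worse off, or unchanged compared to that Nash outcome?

unchanged

Solve by backward induction (Player 2 leads).
- W → Player 1 plays B (best of 8, 10, 5, 4, 8); Player 2 gets 11.
- X → Player 1 plays A (best of 12, 3, 5, 11, 0); Player 2 gets 10.
- Y → Player 1 plays E (best of 7, 8, 0, 1, 11); Player 2 gets 9.
- Z → Player 1 plays A (best of 10, 6, 6, 2, 1); Player 2 gets 2.
Among 11, 10, 9, 2, the best is 11 at W. Subgame-perfect outcome: (B, W) with payoffs (10, 11).
Under simultaneous play:
Player 1's best replies: W→B; X→A; Y→E; Z→A.
Player 2's best replies: A→W; B→W; C→W; D→X; E→Z.
The unique mutual best reply is (B, W), giving (10, 11).
Player 1 earns 10 sequentially versus 10 at the Nash outcome: unchanged.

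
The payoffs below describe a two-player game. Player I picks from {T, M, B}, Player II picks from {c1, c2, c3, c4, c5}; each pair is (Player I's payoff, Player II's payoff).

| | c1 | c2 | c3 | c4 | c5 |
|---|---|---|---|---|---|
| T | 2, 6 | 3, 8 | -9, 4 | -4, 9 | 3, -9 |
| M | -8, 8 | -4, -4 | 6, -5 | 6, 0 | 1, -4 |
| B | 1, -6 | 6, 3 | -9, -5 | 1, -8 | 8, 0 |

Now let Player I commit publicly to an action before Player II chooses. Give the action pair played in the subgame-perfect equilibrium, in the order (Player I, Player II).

(B, c2)

Player II best-responds to each possible Player I move:
- T: Player II compares 6, 8, 4, 9, -9 and picks c4; Player I would get -4.
- M: Player II compares 8, -4, -5, 0, -4 and picks c1; Player I would get -8.
- B: Player II compares -6, 3, -5, -8, 0 and picks c2; Player I would get 6.
Player I's induced payoffs are -4, -8, 6, so Player I commits to B. Subgame-perfect outcome: (B, c2) with payoffs (6, 3).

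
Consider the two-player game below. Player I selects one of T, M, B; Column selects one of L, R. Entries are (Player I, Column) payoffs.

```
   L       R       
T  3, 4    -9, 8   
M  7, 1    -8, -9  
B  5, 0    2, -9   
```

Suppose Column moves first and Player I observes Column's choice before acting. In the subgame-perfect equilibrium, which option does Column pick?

Work backward from Player I's decision.
- L → Player I plays M (best of 3, 7, 5); Column gets 1.
- R → Player I plays B (best of -9, -8, 2); Column gets -9.
Among 1, -9, the best is 1 at L. Subgame-perfect outcome: (M, L) with payoffs (7, 1).

L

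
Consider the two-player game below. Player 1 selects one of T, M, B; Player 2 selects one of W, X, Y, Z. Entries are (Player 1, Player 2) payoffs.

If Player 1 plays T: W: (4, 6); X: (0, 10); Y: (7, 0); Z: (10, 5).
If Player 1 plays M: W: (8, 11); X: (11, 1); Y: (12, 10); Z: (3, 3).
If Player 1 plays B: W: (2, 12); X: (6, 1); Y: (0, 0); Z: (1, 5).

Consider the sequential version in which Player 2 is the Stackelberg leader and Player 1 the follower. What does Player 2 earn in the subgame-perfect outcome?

11

Player 1 best-responds to each possible Player 2 move:
- W: BR = M, leader payoff 11.
- X: BR = M, leader payoff 1.
- Y: BR = M, leader payoff 10.
- Z: BR = T, leader payoff 5.
Player 2's induced payoffs are 11, 1, 10, 5, so Player 2 commits to W. Subgame-perfect outcome: (M, W) with payoffs (8, 11).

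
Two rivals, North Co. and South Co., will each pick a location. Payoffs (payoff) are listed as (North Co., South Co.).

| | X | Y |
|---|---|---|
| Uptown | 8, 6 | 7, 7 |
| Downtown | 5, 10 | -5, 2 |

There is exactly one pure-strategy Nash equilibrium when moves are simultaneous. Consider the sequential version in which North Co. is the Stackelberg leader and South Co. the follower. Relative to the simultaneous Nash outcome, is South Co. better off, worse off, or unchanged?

Solve by backward induction (North Co. leads).
- Uptown: BR = Y, leader payoff 7.
- Downtown: BR = X, leader payoff 5.
North Co.'s induced payoffs are 7, 5, so North Co. commits to Uptown. Subgame-perfect outcome: (Uptown, Y) with payoffs (7, 7).
For the simultaneous game, intersect best replies.
North Co.'s best replies: X→Uptown; Y→Uptown.
South Co.'s best replies: Uptown→Y; Downtown→X.
The unique mutual best reply is (Uptown, Y), giving (7, 7).
South Co. earns 7 sequentially versus 7 at the Nash outcome: unchanged.

unchanged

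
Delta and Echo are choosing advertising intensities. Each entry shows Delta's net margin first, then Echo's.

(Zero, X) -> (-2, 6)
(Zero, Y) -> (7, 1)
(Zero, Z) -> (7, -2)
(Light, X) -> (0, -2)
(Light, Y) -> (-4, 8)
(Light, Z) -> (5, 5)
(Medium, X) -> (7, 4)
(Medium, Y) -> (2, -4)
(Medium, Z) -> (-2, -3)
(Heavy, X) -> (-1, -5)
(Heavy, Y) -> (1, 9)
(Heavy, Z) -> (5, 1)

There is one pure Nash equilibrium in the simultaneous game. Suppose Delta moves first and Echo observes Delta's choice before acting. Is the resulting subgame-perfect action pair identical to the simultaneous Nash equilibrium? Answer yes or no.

yes

Work backward from Echo's decision.
- Zero: BR = X, leader payoff -2.
- Light: BR = Y, leader payoff -4.
- Medium: BR = X, leader payoff 7.
- Heavy: BR = Y, leader payoff 1.
Among -2, -4, 7, 1, the best is 7 at Medium. Subgame-perfect outcome: (Medium, X) with payoffs (7, 4).
For the simultaneous game, intersect best replies.
Delta's best replies: X→Medium; Y→Zero; Z→Zero.
Echo's best replies: Zero→X; Light→Y; Medium→X; Heavy→Y.
The unique mutual best reply is (Medium, X), giving (7, 4).
Sequential outcome (Medium, X) coincides with the Nash profile (Medium, X).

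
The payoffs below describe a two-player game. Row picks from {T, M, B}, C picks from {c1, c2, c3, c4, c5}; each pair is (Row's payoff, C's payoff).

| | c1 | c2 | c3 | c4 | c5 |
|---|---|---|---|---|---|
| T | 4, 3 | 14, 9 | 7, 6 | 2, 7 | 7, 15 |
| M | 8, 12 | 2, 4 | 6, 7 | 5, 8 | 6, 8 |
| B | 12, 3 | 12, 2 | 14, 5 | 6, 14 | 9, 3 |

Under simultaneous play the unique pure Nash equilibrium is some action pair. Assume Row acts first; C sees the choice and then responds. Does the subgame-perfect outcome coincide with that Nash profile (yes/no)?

Backward induction with Row moving first.
- T: BR = c5, leader payoff 7.
- M: BR = c1, leader payoff 8.
- B: BR = c4, leader payoff 6.
Row's induced payoffs are 7, 8, 6, so Row commits to M. Subgame-perfect outcome: (M, c1) with payoffs (8, 12).
Now find the simultaneous Nash equilibrium.
Row's best replies: c1→B; c2→T; c3→B; c4→B; c5→B.
C's best replies: T→c5; M→c1; B→c4.
The unique mutual best reply is (B, c4), giving (6, 14).
Sequential outcome (M, c1) differs from the Nash profile (B, c4).

no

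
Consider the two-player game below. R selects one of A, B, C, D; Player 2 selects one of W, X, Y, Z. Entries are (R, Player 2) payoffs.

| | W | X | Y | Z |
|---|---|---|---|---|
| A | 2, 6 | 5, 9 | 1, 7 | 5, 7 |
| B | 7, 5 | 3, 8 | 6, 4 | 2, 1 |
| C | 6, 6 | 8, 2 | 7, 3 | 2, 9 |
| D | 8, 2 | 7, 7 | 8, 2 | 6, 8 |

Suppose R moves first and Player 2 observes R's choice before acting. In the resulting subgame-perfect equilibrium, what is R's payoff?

6

Backward induction with R moving first.
- A: Player 2 compares 6, 9, 7, 7 and picks X; R would get 5.
- B: Player 2 compares 5, 8, 4, 1 and picks X; R would get 3.
- C: Player 2 compares 6, 2, 3, 9 and picks Z; R would get 2.
- D: Player 2 compares 2, 7, 2, 8 and picks Z; R would get 6.
R's induced payoffs are 5, 3, 2, 6, so R commits to D. Subgame-perfect outcome: (D, Z) with payoffs (6, 8).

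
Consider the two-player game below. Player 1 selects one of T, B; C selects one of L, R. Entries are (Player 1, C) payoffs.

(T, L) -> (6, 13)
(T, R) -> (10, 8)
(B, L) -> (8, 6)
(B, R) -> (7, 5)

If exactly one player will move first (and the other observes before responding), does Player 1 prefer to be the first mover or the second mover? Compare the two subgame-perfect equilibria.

second

If Player 1 leads: C's best replies are T→L, B→L; Player 1's induced payoffs 6, 8; outcome (B, L), payoffs (8, 6).
If C leads: Player 1's best replies are L→B, R→T; C's induced payoffs 6, 8; outcome (T, R), payoffs (10, 8).
Player 1 gets 8 moving first and 10 moving second, so Player 1 prefers to move second.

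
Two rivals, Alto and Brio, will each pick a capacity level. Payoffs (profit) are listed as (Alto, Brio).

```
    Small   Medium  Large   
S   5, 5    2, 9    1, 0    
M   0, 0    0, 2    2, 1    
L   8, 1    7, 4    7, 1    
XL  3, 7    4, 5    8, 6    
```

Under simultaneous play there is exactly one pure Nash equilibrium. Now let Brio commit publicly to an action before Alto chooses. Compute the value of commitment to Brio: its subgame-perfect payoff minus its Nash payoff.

2

Solve by backward induction (Brio leads).
- Small: BR = L, leader payoff 1.
- Medium: BR = L, leader payoff 4.
- Large: BR = XL, leader payoff 6.
Maximizing over 1, 4, 6, Brio chooses Large. Subgame-perfect outcome: (XL, Large) with payoffs (8, 6).
Now find the simultaneous Nash equilibrium.
Alto's best replies: Small→L; Medium→L; Large→XL.
Brio's best replies: S→Medium; M→Medium; L→Medium; XL→Small.
The unique mutual best reply is (L, Medium), giving (7, 4).
Brio's commitment gain: 6 − 4 = 2.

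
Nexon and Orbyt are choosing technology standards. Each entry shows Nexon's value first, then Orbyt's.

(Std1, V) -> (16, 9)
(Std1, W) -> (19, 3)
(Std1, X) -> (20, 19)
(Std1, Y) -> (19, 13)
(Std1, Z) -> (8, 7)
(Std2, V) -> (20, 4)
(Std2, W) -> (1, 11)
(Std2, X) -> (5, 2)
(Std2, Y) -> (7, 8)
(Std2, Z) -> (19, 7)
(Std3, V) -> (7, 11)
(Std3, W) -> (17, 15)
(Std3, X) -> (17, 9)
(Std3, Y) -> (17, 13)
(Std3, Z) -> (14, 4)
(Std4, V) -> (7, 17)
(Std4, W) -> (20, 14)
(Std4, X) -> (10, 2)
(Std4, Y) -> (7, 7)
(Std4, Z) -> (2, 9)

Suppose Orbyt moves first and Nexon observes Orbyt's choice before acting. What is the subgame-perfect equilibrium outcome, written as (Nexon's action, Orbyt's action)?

(Std1, X)

Backward induction with Orbyt moving first.
- V: Nexon compares 16, 20, 7, 7 and picks Std2; Orbyt would get 4.
- W: Nexon compares 19, 1, 17, 20 and picks Std4; Orbyt would get 14.
- X: Nexon compares 20, 5, 17, 10 and picks Std1; Orbyt would get 19.
- Y: Nexon compares 19, 7, 17, 7 and picks Std1; Orbyt would get 13.
- Z: Nexon compares 8, 19, 14, 2 and picks Std2; Orbyt would get 7.
Among 4, 14, 19, 13, 7, the best is 19 at X. Subgame-perfect outcome: (Std1, X) with payoffs (20, 19).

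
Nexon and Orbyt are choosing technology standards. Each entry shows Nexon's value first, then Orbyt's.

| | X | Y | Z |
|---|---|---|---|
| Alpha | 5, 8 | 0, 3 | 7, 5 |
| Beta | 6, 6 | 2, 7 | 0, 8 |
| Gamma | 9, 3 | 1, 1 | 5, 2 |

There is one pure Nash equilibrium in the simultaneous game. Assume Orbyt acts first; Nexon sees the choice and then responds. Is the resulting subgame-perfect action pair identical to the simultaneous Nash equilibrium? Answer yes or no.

Work backward from Nexon's decision.
- X: BR = Gamma, leader payoff 3.
- Y: BR = Beta, leader payoff 7.
- Z: BR = Alpha, leader payoff 5.
Orbyt's induced payoffs are 3, 7, 5, so Orbyt commits to Y. Subgame-perfect outcome: (Beta, Y) with payoffs (2, 7).
Now find the simultaneous Nash equilibrium.
Nexon's best replies: X→Gamma; Y→Beta; Z→Alpha.
Orbyt's best replies: Alpha→X; Beta→Z; Gamma→X.
The unique mutual best reply is (Gamma, X), giving (9, 3).
Sequential outcome (Beta, Y) differs from the Nash profile (Gamma, X).

no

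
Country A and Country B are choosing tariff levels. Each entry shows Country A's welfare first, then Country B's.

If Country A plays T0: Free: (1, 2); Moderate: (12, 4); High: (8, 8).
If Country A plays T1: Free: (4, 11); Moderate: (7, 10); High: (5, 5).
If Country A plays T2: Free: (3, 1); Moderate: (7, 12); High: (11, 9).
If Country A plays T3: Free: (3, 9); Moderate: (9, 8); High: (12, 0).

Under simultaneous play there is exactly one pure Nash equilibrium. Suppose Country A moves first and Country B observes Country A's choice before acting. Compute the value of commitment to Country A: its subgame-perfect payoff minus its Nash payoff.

4

Backward induction with Country A moving first.
- T0: BR = High, leader payoff 8.
- T1: BR = Free, leader payoff 4.
- T2: BR = Moderate, leader payoff 7.
- T3: BR = Free, leader payoff 3.
Maximizing over 8, 4, 7, 3, Country A chooses T0. Subgame-perfect outcome: (T0, High) with payoffs (8, 8).
For the simultaneous game, intersect best replies.
Country A's best replies: Free→T1; Moderate→T0; High→T3.
Country B's best replies: T0→High; T1→Free; T2→Moderate; T3→Free.
The unique mutual best reply is (T1, Free), giving (4, 11).
Country A's commitment gain: 8 − 4 = 4.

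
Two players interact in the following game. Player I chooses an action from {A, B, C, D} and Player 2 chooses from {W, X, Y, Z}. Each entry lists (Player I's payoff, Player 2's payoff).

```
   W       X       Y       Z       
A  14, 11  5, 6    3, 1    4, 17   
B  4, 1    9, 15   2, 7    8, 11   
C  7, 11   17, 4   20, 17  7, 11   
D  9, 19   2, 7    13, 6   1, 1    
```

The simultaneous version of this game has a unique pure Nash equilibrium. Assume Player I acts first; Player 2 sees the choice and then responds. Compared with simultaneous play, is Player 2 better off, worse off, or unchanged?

Player 2 best-responds to each possible Player I move:
- A → Player 2 plays Z (best of 11, 6, 1, 17); Player I gets 4.
- B → Player 2 plays X (best of 1, 15, 7, 11); Player I gets 9.
- C → Player 2 plays Y (best of 11, 4, 17, 11); Player I gets 20.
- D → Player 2 plays W (best of 19, 7, 6, 1); Player I gets 9.
Player I's induced payoffs are 4, 9, 20, 9, so Player I commits to C. Subgame-perfect outcome: (C, Y) with payoffs (20, 17).
Under simultaneous play:
Player I's best replies: W→A; X→C; Y→C; Z→B.
Player 2's best replies: A→Z; B→X; C→Y; D→W.
Only (C, Y) has each player best-responding; Nash payoffs (20, 17).
Player 2 earns 17 sequentially versus 17 at the Nash outcome: unchanged.

unchanged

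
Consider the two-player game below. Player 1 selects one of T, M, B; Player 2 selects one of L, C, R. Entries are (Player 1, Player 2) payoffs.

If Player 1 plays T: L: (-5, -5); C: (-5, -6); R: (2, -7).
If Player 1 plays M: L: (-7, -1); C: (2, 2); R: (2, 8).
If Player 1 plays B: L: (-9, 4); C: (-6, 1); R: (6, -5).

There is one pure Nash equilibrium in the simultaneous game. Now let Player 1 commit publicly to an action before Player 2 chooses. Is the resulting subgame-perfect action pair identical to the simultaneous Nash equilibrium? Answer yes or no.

Player 2 best-responds to each possible Player 1 move:
- T → Player 2 plays L (best of -5, -6, -7); Player 1 gets -5.
- M → Player 2 plays R (best of -1, 2, 8); Player 1 gets 2.
- B → Player 2 plays L (best of 4, 1, -5); Player 1 gets -9.
Maximizing over -5, 2, -9, Player 1 chooses M. Subgame-perfect outcome: (M, R) with payoffs (2, 8).
Under simultaneous play:
Player 1's best replies: L→T; C→M; R→B.
Player 2's best replies: T→L; M→R; B→L.
The unique mutual best reply is (T, L), giving (-5, -5).
Sequential outcome (M, R) differs from the Nash profile (T, L).

no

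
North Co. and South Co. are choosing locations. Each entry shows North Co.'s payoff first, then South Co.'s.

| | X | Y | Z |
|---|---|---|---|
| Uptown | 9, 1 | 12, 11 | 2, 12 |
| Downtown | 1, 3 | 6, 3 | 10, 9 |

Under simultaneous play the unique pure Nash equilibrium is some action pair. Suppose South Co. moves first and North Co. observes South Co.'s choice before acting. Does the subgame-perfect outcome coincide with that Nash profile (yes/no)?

Work backward from North Co.'s decision.
- X: BR = Uptown, leader payoff 1.
- Y: BR = Uptown, leader payoff 11.
- Z: BR = Downtown, leader payoff 9.
Among 1, 11, 9, the best is 11 at Y. Subgame-perfect outcome: (Uptown, Y) with payoffs (12, 11).
Under simultaneous play:
North Co.'s best replies: X→Uptown; Y→Uptown; Z→Downtown.
South Co.'s best replies: Uptown→Z; Downtown→Z.
The unique mutual best reply is (Downtown, Z), giving (10, 9).
Sequential outcome (Uptown, Y) differs from the Nash profile (Downtown, Z).

no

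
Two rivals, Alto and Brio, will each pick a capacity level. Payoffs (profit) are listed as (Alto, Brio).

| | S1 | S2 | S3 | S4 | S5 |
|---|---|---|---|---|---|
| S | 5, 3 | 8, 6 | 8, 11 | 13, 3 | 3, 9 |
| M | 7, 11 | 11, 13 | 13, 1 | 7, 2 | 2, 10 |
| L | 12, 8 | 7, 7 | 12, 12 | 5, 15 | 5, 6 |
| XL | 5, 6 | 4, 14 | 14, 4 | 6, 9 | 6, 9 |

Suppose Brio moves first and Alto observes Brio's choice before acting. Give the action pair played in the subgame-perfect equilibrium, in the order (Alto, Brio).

Solve by backward induction (Brio leads).
- S1: BR = L, leader payoff 8.
- S2: BR = M, leader payoff 13.
- S3: BR = XL, leader payoff 4.
- S4: BR = S, leader payoff 3.
- S5: BR = XL, leader payoff 9.
Brio's induced payoffs are 8, 13, 4, 3, 9, so Brio commits to S2. Subgame-perfect outcome: (M, S2) with payoffs (11, 13).

(M, S2)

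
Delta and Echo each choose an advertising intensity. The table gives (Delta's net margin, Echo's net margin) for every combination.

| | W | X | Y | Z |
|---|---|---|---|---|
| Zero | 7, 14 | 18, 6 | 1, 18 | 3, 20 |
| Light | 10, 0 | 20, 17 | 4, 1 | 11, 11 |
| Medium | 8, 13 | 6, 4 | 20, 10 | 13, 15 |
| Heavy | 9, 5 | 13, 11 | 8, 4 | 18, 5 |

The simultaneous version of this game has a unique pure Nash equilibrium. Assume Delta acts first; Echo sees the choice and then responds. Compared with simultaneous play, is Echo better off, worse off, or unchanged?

Solve by backward induction (Delta leads).
- Zero: BR = Z, leader payoff 3.
- Light: BR = X, leader payoff 20.
- Medium: BR = Z, leader payoff 13.
- Heavy: BR = X, leader payoff 13.
Maximizing over 3, 20, 13, 13, Delta chooses Light. Subgame-perfect outcome: (Light, X) with payoffs (20, 17).
For the simultaneous game, intersect best replies.
Delta's best replies: W→Light; X→Light; Y→Medium; Z→Heavy.
Echo's best replies: Zero→Z; Light→X; Medium→Z; Heavy→X.
Only (Light, X) has each player best-responding; Nash payoffs (20, 17).
Echo earns 17 sequentially versus 17 at the Nash outcome: unchanged.

unchanged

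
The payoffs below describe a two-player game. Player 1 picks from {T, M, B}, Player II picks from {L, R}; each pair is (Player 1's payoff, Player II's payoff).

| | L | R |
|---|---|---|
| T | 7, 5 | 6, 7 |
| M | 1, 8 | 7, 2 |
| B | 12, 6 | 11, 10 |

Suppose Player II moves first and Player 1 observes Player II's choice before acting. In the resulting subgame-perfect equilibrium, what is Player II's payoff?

Backward induction with Player II moving first.
- L: Player 1 compares 7, 1, 12 and picks B; Player II would get 6.
- R: Player 1 compares 6, 7, 11 and picks B; Player II would get 10.
Maximizing over 6, 10, Player II chooses R. Subgame-perfect outcome: (B, R) with payoffs (11, 10).

10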